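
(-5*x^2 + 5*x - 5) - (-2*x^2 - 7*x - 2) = -3*x^2 + 12*x - 3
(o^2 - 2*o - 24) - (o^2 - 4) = -2*o - 20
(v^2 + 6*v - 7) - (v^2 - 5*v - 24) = 11*v + 17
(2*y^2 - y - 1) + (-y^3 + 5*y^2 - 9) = -y^3 + 7*y^2 - y - 10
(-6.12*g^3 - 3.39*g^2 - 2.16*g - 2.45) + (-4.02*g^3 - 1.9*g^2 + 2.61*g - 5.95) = -10.14*g^3 - 5.29*g^2 + 0.45*g - 8.4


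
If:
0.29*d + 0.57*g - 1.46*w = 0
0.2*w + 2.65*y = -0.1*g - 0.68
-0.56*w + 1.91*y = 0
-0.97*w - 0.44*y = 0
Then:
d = 13.37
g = -6.80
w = 0.00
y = 0.00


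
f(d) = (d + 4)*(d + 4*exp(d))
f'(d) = d + (d + 4)*(4*exp(d) + 1) + 4*exp(d)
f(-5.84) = 10.72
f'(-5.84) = -7.69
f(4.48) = 3030.91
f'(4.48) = 3358.82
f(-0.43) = 7.75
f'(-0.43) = 15.03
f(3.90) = 1591.93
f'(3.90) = 1770.53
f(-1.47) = -1.39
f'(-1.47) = 4.31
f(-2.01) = -2.93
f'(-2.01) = 1.58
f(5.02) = 5508.20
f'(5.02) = 6082.61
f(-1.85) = -2.63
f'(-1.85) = 2.28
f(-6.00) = 11.98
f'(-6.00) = -8.01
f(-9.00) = 45.00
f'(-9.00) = -14.00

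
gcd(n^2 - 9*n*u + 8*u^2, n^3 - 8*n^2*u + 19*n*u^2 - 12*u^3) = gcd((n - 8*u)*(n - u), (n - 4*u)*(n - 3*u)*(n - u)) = -n + u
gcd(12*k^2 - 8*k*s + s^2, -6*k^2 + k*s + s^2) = -2*k + s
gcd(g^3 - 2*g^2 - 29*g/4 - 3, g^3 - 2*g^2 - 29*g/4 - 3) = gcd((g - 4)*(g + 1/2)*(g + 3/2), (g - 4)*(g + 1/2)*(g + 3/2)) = g^3 - 2*g^2 - 29*g/4 - 3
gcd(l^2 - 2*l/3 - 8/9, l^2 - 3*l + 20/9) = l - 4/3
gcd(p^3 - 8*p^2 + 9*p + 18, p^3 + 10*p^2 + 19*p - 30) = 1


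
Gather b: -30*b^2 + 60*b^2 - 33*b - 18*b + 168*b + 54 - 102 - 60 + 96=30*b^2 + 117*b - 12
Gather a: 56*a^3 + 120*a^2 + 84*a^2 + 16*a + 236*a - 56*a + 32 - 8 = 56*a^3 + 204*a^2 + 196*a + 24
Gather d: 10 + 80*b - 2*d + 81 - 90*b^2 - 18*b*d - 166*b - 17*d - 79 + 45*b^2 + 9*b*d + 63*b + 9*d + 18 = -45*b^2 - 23*b + d*(-9*b - 10) + 30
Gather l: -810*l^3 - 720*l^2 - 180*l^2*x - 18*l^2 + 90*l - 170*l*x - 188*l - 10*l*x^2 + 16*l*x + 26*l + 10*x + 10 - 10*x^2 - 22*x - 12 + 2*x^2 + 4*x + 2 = -810*l^3 + l^2*(-180*x - 738) + l*(-10*x^2 - 154*x - 72) - 8*x^2 - 8*x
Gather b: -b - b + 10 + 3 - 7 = 6 - 2*b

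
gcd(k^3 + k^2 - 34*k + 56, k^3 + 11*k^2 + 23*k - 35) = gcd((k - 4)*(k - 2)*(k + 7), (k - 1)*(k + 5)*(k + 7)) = k + 7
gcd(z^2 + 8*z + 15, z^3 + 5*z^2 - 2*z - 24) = z + 3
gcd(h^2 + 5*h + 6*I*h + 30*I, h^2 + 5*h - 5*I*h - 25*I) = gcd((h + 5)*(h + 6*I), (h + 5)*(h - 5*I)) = h + 5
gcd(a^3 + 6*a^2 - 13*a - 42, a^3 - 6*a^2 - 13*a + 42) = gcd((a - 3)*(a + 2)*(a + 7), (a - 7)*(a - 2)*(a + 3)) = 1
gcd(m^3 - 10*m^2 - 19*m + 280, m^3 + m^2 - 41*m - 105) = m^2 - 2*m - 35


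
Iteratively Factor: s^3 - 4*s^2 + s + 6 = (s - 3)*(s^2 - s - 2) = (s - 3)*(s - 2)*(s + 1)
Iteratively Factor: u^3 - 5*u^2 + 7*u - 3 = (u - 1)*(u^2 - 4*u + 3) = (u - 1)^2*(u - 3)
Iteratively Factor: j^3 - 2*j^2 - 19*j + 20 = (j - 1)*(j^2 - j - 20) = (j - 1)*(j + 4)*(j - 5)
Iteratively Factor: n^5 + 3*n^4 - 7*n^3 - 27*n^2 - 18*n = (n + 2)*(n^4 + n^3 - 9*n^2 - 9*n) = n*(n + 2)*(n^3 + n^2 - 9*n - 9) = n*(n + 2)*(n + 3)*(n^2 - 2*n - 3) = n*(n + 1)*(n + 2)*(n + 3)*(n - 3)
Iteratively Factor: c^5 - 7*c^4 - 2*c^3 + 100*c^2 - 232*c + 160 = (c + 4)*(c^4 - 11*c^3 + 42*c^2 - 68*c + 40) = (c - 2)*(c + 4)*(c^3 - 9*c^2 + 24*c - 20) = (c - 5)*(c - 2)*(c + 4)*(c^2 - 4*c + 4) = (c - 5)*(c - 2)^2*(c + 4)*(c - 2)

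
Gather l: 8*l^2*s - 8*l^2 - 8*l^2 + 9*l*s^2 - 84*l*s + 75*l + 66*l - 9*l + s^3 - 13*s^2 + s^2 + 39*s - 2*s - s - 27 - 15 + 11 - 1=l^2*(8*s - 16) + l*(9*s^2 - 84*s + 132) + s^3 - 12*s^2 + 36*s - 32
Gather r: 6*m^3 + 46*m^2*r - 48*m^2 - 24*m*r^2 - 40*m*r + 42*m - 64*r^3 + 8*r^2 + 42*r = 6*m^3 - 48*m^2 + 42*m - 64*r^3 + r^2*(8 - 24*m) + r*(46*m^2 - 40*m + 42)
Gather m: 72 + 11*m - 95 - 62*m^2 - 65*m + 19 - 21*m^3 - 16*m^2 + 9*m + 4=-21*m^3 - 78*m^2 - 45*m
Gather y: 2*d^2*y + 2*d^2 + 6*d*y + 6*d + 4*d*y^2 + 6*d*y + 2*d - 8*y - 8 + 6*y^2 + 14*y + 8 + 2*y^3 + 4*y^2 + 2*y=2*d^2 + 8*d + 2*y^3 + y^2*(4*d + 10) + y*(2*d^2 + 12*d + 8)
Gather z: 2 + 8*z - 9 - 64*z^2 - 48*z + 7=-64*z^2 - 40*z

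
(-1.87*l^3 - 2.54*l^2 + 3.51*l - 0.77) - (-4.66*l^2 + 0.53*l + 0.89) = -1.87*l^3 + 2.12*l^2 + 2.98*l - 1.66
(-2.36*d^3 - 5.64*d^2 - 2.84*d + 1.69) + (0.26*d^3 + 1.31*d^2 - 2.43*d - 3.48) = -2.1*d^3 - 4.33*d^2 - 5.27*d - 1.79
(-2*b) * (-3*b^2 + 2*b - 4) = 6*b^3 - 4*b^2 + 8*b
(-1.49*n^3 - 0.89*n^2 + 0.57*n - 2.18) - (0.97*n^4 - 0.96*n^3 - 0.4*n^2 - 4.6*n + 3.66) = -0.97*n^4 - 0.53*n^3 - 0.49*n^2 + 5.17*n - 5.84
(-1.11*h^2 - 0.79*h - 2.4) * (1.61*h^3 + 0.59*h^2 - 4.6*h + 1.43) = -1.7871*h^5 - 1.9268*h^4 + 0.7759*h^3 + 0.6307*h^2 + 9.9103*h - 3.432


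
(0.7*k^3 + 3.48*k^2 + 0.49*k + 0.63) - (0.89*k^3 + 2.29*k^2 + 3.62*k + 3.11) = -0.19*k^3 + 1.19*k^2 - 3.13*k - 2.48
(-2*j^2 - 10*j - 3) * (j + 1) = -2*j^3 - 12*j^2 - 13*j - 3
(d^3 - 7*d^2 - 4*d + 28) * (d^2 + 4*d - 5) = d^5 - 3*d^4 - 37*d^3 + 47*d^2 + 132*d - 140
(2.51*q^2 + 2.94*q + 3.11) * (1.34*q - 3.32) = 3.3634*q^3 - 4.3936*q^2 - 5.5934*q - 10.3252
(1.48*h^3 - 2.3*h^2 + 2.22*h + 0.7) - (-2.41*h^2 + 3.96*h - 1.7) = 1.48*h^3 + 0.11*h^2 - 1.74*h + 2.4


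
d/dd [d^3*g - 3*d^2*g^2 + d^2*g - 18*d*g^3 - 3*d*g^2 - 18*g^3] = g*(3*d^2 - 6*d*g + 2*d - 18*g^2 - 3*g)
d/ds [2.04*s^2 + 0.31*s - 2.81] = 4.08*s + 0.31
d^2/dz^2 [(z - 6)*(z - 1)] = 2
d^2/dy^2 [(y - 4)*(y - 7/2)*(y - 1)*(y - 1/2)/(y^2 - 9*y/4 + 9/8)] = 4*(256*y^6 - 1728*y^5 + 4752*y^4 - 5760*y^3 + 2568*y^2 + 540*y - 639)/(512*y^6 - 3456*y^5 + 9504*y^4 - 13608*y^3 + 10692*y^2 - 4374*y + 729)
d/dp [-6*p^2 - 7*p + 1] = -12*p - 7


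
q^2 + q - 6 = (q - 2)*(q + 3)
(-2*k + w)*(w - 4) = -2*k*w + 8*k + w^2 - 4*w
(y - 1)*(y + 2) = y^2 + y - 2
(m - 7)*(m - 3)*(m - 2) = m^3 - 12*m^2 + 41*m - 42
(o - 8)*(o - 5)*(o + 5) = o^3 - 8*o^2 - 25*o + 200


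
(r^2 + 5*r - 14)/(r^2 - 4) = (r + 7)/(r + 2)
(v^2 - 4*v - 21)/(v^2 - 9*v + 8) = (v^2 - 4*v - 21)/(v^2 - 9*v + 8)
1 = 1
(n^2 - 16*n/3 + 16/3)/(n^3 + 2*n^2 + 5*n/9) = 3*(3*n^2 - 16*n + 16)/(n*(9*n^2 + 18*n + 5))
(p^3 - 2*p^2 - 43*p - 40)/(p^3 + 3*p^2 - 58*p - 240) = (p + 1)/(p + 6)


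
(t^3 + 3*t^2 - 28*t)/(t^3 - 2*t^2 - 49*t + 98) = t*(t - 4)/(t^2 - 9*t + 14)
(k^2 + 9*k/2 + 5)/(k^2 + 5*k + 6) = (k + 5/2)/(k + 3)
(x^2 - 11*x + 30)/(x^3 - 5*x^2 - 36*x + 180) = 1/(x + 6)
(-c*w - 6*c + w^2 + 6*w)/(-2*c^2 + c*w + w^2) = (w + 6)/(2*c + w)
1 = 1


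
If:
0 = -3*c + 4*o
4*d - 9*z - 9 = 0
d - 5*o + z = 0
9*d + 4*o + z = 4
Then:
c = -80/1431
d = 29/53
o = -20/477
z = -361/477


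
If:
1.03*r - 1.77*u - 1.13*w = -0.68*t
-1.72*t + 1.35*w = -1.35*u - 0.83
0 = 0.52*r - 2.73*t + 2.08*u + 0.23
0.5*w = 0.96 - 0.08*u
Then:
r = 6.99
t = 5.68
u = 5.59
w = 1.02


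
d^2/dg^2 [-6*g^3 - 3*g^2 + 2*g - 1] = -36*g - 6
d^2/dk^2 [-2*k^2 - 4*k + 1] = -4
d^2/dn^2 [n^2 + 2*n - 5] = 2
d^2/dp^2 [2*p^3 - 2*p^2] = 12*p - 4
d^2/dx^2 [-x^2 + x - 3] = -2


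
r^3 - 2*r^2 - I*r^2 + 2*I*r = r*(r - 2)*(r - I)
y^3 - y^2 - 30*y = y*(y - 6)*(y + 5)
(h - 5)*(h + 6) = h^2 + h - 30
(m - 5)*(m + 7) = m^2 + 2*m - 35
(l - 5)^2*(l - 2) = l^3 - 12*l^2 + 45*l - 50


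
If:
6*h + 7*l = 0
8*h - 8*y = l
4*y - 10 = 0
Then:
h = 70/31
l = -60/31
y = 5/2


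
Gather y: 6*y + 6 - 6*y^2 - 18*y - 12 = -6*y^2 - 12*y - 6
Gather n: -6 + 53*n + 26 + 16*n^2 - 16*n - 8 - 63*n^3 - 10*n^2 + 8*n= -63*n^3 + 6*n^2 + 45*n + 12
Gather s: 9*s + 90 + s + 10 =10*s + 100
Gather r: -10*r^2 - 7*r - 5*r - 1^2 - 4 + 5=-10*r^2 - 12*r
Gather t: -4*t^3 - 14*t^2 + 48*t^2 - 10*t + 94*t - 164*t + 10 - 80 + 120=-4*t^3 + 34*t^2 - 80*t + 50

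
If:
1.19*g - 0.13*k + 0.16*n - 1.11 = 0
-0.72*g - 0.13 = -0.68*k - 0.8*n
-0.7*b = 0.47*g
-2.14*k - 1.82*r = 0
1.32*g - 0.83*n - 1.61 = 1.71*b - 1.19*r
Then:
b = -0.41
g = 0.62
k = -0.99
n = 1.56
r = 1.16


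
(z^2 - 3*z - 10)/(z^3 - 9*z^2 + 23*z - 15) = (z + 2)/(z^2 - 4*z + 3)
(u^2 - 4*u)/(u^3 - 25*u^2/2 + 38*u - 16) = 2*u/(2*u^2 - 17*u + 8)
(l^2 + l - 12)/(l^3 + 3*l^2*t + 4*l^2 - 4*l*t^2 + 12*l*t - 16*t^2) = (3 - l)/(-l^2 - 3*l*t + 4*t^2)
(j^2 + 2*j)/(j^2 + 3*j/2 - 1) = 2*j/(2*j - 1)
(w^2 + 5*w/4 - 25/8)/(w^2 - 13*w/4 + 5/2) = (w + 5/2)/(w - 2)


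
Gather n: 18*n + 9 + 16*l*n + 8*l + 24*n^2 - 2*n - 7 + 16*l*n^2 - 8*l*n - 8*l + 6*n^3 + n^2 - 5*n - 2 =6*n^3 + n^2*(16*l + 25) + n*(8*l + 11)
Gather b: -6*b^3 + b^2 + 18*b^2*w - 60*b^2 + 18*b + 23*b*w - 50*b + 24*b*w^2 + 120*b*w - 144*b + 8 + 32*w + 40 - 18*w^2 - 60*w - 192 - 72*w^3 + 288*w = -6*b^3 + b^2*(18*w - 59) + b*(24*w^2 + 143*w - 176) - 72*w^3 - 18*w^2 + 260*w - 144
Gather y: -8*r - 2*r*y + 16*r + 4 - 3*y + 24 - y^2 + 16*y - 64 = 8*r - y^2 + y*(13 - 2*r) - 36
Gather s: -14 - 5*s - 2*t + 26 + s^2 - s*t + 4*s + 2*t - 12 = s^2 + s*(-t - 1)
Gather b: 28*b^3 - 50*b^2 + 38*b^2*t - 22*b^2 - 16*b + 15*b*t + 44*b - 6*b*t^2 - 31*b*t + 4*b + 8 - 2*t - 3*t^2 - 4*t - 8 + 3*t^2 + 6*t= 28*b^3 + b^2*(38*t - 72) + b*(-6*t^2 - 16*t + 32)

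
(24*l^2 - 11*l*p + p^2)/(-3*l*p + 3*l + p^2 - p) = (-8*l + p)/(p - 1)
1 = 1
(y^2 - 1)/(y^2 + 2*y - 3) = (y + 1)/(y + 3)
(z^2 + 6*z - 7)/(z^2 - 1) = (z + 7)/(z + 1)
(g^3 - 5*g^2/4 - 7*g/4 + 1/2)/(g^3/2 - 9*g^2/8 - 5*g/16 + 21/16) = 4*(4*g^2 - 9*g + 2)/(8*g^2 - 26*g + 21)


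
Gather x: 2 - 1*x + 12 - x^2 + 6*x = -x^2 + 5*x + 14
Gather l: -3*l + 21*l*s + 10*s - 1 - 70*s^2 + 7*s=l*(21*s - 3) - 70*s^2 + 17*s - 1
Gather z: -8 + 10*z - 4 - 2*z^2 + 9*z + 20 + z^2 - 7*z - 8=-z^2 + 12*z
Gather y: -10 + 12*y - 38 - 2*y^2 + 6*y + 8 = -2*y^2 + 18*y - 40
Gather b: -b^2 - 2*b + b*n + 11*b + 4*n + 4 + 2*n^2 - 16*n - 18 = -b^2 + b*(n + 9) + 2*n^2 - 12*n - 14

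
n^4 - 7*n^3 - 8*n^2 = n^2*(n - 8)*(n + 1)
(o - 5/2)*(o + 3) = o^2 + o/2 - 15/2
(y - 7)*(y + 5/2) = y^2 - 9*y/2 - 35/2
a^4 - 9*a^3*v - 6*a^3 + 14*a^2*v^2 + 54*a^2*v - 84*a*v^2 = a*(a - 6)*(a - 7*v)*(a - 2*v)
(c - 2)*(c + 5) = c^2 + 3*c - 10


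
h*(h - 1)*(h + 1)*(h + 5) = h^4 + 5*h^3 - h^2 - 5*h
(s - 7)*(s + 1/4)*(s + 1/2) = s^3 - 25*s^2/4 - 41*s/8 - 7/8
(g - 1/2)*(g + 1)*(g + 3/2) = g^3 + 2*g^2 + g/4 - 3/4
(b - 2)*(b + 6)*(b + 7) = b^3 + 11*b^2 + 16*b - 84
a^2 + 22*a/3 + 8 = (a + 4/3)*(a + 6)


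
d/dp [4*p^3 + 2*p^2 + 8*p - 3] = 12*p^2 + 4*p + 8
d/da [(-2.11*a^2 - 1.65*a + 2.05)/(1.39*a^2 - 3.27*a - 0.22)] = (9.1932*a^2 - 4.7706*a + 7.0665)/(1.9321*a^4 - 9.0906*a^3 + 10.0813*a^2 + 1.4388*a + 0.0484)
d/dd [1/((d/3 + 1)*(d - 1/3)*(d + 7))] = 9*(-9*d^2 - 58*d - 53)/(9*d^6 + 174*d^5 + 1159*d^4 + 2948*d^3 + 1591*d^2 - 2226*d + 441)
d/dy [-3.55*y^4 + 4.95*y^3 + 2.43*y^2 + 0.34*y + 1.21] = -14.2*y^3 + 14.85*y^2 + 4.86*y + 0.34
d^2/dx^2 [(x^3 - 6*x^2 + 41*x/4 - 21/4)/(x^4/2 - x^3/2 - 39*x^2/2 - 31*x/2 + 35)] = (4*x^6 - 60*x^5 + 594*x^4 + 1180*x^3 - 10857*x^2 + 4410*x + 106141)/(x^9 - 117*x^7 - 210*x^6 + 4563*x^5 + 16380*x^4 - 44619*x^3 - 319410*x^2 - 573300*x - 343000)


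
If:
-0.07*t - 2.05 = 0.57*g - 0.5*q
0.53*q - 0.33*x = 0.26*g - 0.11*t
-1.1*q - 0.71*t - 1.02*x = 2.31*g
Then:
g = 2.91487050960735 - 1.31719298245614*x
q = 5.0088276246171 - 0.906198830409357*x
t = 4.25286549707602*x - 17.2437482595377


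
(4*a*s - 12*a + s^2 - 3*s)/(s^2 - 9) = (4*a + s)/(s + 3)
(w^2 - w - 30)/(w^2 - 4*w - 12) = (w + 5)/(w + 2)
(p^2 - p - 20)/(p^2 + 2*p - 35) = (p + 4)/(p + 7)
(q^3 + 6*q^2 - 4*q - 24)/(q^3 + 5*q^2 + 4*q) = (q^3 + 6*q^2 - 4*q - 24)/(q*(q^2 + 5*q + 4))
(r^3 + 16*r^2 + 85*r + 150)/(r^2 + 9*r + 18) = (r^2 + 10*r + 25)/(r + 3)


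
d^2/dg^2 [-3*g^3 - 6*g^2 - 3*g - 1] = -18*g - 12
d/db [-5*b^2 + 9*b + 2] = 9 - 10*b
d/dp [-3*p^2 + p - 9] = 1 - 6*p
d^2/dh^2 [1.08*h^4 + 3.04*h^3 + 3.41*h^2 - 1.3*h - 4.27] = 12.96*h^2 + 18.24*h + 6.82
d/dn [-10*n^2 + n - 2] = 1 - 20*n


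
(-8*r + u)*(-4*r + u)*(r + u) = 32*r^3 + 20*r^2*u - 11*r*u^2 + u^3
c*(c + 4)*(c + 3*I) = c^3 + 4*c^2 + 3*I*c^2 + 12*I*c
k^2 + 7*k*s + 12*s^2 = (k + 3*s)*(k + 4*s)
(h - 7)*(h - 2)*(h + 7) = h^3 - 2*h^2 - 49*h + 98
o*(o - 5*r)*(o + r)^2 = o^4 - 3*o^3*r - 9*o^2*r^2 - 5*o*r^3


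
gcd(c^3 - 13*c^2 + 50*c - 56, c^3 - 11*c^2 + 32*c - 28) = c^2 - 9*c + 14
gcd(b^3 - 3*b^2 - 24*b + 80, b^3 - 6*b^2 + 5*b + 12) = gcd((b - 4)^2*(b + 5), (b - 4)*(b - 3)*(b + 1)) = b - 4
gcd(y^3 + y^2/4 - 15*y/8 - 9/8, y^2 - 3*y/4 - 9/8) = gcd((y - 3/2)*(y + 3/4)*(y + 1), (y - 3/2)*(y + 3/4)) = y^2 - 3*y/4 - 9/8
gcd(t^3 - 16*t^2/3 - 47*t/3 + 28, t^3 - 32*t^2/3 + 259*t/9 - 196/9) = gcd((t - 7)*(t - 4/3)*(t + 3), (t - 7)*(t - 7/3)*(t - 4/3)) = t^2 - 25*t/3 + 28/3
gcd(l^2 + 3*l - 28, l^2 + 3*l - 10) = 1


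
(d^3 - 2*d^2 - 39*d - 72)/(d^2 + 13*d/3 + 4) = 3*(d^2 - 5*d - 24)/(3*d + 4)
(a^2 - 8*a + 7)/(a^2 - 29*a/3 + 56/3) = 3*(a - 1)/(3*a - 8)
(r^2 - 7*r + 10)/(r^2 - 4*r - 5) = (r - 2)/(r + 1)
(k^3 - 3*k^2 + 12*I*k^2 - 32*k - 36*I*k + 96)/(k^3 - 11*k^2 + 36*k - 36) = (k^2 + 12*I*k - 32)/(k^2 - 8*k + 12)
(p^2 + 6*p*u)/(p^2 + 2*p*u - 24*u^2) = p/(p - 4*u)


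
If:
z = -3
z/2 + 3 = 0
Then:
No Solution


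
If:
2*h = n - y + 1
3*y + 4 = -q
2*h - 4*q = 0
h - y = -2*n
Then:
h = 20/29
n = -31/29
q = 10/29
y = -42/29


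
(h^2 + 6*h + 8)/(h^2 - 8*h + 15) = (h^2 + 6*h + 8)/(h^2 - 8*h + 15)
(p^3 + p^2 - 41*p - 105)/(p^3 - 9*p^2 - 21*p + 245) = (p + 3)/(p - 7)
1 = 1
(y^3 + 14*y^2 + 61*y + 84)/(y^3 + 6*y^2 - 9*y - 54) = (y^2 + 11*y + 28)/(y^2 + 3*y - 18)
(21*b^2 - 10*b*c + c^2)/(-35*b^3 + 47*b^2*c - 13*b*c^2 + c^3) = (-3*b + c)/(5*b^2 - 6*b*c + c^2)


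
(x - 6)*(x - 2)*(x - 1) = x^3 - 9*x^2 + 20*x - 12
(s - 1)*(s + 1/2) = s^2 - s/2 - 1/2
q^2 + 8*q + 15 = (q + 3)*(q + 5)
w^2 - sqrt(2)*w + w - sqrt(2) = (w + 1)*(w - sqrt(2))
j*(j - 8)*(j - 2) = j^3 - 10*j^2 + 16*j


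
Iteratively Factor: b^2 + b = (b)*(b + 1)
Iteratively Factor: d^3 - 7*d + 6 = (d - 1)*(d^2 + d - 6) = (d - 2)*(d - 1)*(d + 3)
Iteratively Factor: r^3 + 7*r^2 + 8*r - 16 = (r + 4)*(r^2 + 3*r - 4) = (r - 1)*(r + 4)*(r + 4)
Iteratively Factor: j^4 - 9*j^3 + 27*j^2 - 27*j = (j - 3)*(j^3 - 6*j^2 + 9*j) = (j - 3)^2*(j^2 - 3*j) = j*(j - 3)^2*(j - 3)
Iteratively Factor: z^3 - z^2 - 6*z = (z + 2)*(z^2 - 3*z) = z*(z + 2)*(z - 3)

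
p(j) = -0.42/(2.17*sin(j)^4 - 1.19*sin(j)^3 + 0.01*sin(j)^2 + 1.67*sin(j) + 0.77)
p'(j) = -0.42*(-8.68*sin(j)^3*cos(j) + 3.57*sin(j)^2*cos(j) - 0.02*sin(j)*cos(j) - 1.67*cos(j))/(2.17*sin(j)^4 - 1.19*sin(j)^3 + 0.01*sin(j)^2 + 1.67*sin(j) + 0.77)^2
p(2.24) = -0.18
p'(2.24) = -0.18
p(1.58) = -0.12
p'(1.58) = -0.00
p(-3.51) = -0.31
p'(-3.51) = -0.35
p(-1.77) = -0.19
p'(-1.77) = 0.16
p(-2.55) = -1.63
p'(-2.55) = 5.01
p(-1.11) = -0.27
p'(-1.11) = -0.59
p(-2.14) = -0.36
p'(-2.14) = 1.00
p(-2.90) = -1.06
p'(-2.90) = -3.52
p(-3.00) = -0.78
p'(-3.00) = -2.25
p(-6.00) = -0.34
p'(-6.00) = 0.43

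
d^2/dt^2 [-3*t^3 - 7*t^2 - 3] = -18*t - 14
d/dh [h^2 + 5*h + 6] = 2*h + 5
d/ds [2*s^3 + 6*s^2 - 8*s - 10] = 6*s^2 + 12*s - 8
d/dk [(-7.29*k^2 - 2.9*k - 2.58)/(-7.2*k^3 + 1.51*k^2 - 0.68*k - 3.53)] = (-52.488*k^4 - 41.76*k^3 - 46.3918*k^2 + 59.259*k + 8.4826)/(51.84*k^6 - 21.744*k^5 + 12.0721*k^4 + 48.7784*k^3 - 10.1982*k^2 + 4.8008*k + 12.4609)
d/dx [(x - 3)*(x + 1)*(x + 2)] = 3*x^2 - 7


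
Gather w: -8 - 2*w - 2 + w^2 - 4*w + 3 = w^2 - 6*w - 7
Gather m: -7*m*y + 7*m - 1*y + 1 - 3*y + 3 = m*(7 - 7*y) - 4*y + 4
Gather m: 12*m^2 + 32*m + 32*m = 12*m^2 + 64*m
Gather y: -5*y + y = -4*y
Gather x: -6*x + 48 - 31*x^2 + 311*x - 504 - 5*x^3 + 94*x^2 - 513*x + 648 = -5*x^3 + 63*x^2 - 208*x + 192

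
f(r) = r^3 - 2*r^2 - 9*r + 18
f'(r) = 3*r^2 - 4*r - 9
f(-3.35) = -11.89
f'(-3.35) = 38.07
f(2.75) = -1.08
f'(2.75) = 2.69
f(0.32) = 14.95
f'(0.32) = -9.97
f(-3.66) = -24.88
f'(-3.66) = 45.83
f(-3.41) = -14.22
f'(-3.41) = 39.52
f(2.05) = -0.24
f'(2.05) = -4.59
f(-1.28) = 24.15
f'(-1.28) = 1.04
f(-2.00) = 20.00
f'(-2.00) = 11.00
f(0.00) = 18.00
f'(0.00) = -9.00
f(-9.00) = -792.00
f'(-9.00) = 270.00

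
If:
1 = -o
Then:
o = -1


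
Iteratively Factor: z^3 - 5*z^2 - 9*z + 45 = (z + 3)*(z^2 - 8*z + 15) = (z - 5)*(z + 3)*(z - 3)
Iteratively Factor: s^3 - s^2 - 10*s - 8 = (s - 4)*(s^2 + 3*s + 2) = (s - 4)*(s + 1)*(s + 2)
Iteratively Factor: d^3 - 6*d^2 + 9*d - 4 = (d - 1)*(d^2 - 5*d + 4) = (d - 1)^2*(d - 4)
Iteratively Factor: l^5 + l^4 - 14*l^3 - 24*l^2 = (l - 4)*(l^4 + 5*l^3 + 6*l^2) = (l - 4)*(l + 2)*(l^3 + 3*l^2) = l*(l - 4)*(l + 2)*(l^2 + 3*l) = l^2*(l - 4)*(l + 2)*(l + 3)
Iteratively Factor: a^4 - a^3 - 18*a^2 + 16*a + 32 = (a - 4)*(a^3 + 3*a^2 - 6*a - 8) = (a - 4)*(a + 1)*(a^2 + 2*a - 8) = (a - 4)*(a + 1)*(a + 4)*(a - 2)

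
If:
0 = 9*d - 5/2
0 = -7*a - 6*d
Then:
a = -5/21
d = 5/18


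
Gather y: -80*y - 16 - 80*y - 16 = -160*y - 32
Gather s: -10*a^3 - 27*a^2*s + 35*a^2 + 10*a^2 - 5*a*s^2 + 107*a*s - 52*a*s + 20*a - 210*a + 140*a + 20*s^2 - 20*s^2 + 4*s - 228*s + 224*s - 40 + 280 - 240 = -10*a^3 + 45*a^2 - 5*a*s^2 - 50*a + s*(-27*a^2 + 55*a)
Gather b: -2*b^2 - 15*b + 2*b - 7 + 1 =-2*b^2 - 13*b - 6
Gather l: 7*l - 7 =7*l - 7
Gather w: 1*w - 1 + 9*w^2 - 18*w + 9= 9*w^2 - 17*w + 8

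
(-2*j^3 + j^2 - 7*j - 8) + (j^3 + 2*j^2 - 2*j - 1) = -j^3 + 3*j^2 - 9*j - 9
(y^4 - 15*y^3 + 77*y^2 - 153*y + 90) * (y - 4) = y^5 - 19*y^4 + 137*y^3 - 461*y^2 + 702*y - 360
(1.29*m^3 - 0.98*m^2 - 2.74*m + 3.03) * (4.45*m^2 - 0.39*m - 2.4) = 5.7405*m^5 - 4.8641*m^4 - 14.9068*m^3 + 16.9041*m^2 + 5.3943*m - 7.272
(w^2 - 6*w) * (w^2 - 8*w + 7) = w^4 - 14*w^3 + 55*w^2 - 42*w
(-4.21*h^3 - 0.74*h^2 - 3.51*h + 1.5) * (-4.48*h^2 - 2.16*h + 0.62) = 18.8608*h^5 + 12.4088*h^4 + 14.713*h^3 + 0.402799999999999*h^2 - 5.4162*h + 0.93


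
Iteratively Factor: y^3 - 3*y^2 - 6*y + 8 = (y + 2)*(y^2 - 5*y + 4) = (y - 1)*(y + 2)*(y - 4)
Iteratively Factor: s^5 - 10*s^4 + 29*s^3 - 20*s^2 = (s)*(s^4 - 10*s^3 + 29*s^2 - 20*s) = s*(s - 1)*(s^3 - 9*s^2 + 20*s) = s*(s - 5)*(s - 1)*(s^2 - 4*s) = s*(s - 5)*(s - 4)*(s - 1)*(s)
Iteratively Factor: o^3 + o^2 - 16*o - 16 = (o - 4)*(o^2 + 5*o + 4) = (o - 4)*(o + 4)*(o + 1)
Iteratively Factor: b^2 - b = (b - 1)*(b)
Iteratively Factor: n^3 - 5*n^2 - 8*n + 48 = (n + 3)*(n^2 - 8*n + 16) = (n - 4)*(n + 3)*(n - 4)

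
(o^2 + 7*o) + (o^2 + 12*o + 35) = 2*o^2 + 19*o + 35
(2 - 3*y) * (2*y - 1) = -6*y^2 + 7*y - 2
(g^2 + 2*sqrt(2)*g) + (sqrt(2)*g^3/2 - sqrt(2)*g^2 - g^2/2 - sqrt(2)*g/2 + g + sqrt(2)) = sqrt(2)*g^3/2 - sqrt(2)*g^2 + g^2/2 + g + 3*sqrt(2)*g/2 + sqrt(2)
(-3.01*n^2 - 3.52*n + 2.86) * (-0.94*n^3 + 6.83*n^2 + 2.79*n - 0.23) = 2.8294*n^5 - 17.2495*n^4 - 35.1279*n^3 + 10.4053*n^2 + 8.789*n - 0.6578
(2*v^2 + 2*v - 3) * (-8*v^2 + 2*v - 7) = -16*v^4 - 12*v^3 + 14*v^2 - 20*v + 21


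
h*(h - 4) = h^2 - 4*h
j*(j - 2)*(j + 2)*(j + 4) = j^4 + 4*j^3 - 4*j^2 - 16*j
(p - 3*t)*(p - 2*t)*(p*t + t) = p^3*t - 5*p^2*t^2 + p^2*t + 6*p*t^3 - 5*p*t^2 + 6*t^3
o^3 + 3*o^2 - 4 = (o - 1)*(o + 2)^2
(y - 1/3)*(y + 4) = y^2 + 11*y/3 - 4/3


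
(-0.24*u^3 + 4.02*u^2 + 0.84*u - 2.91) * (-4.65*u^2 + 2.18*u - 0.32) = 1.116*u^5 - 19.2162*u^4 + 4.9344*u^3 + 14.0763*u^2 - 6.6126*u + 0.9312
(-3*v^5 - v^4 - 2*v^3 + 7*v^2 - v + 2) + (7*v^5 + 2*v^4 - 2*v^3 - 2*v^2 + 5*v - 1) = 4*v^5 + v^4 - 4*v^3 + 5*v^2 + 4*v + 1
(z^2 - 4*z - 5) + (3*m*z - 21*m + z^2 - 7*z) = 3*m*z - 21*m + 2*z^2 - 11*z - 5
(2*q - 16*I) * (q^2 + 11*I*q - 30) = 2*q^3 + 6*I*q^2 + 116*q + 480*I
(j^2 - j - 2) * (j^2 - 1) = j^4 - j^3 - 3*j^2 + j + 2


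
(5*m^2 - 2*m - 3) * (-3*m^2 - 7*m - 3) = -15*m^4 - 29*m^3 + 8*m^2 + 27*m + 9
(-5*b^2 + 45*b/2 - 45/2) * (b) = -5*b^3 + 45*b^2/2 - 45*b/2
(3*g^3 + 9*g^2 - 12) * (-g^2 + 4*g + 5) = -3*g^5 + 3*g^4 + 51*g^3 + 57*g^2 - 48*g - 60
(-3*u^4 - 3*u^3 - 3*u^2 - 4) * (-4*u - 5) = 12*u^5 + 27*u^4 + 27*u^3 + 15*u^2 + 16*u + 20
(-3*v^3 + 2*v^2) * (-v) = 3*v^4 - 2*v^3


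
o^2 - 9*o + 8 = (o - 8)*(o - 1)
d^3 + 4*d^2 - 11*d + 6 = (d - 1)^2*(d + 6)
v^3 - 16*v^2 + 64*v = v*(v - 8)^2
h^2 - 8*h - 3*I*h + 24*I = (h - 8)*(h - 3*I)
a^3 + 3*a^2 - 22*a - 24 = (a - 4)*(a + 1)*(a + 6)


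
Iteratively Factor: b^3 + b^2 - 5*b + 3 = (b - 1)*(b^2 + 2*b - 3) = (b - 1)*(b + 3)*(b - 1)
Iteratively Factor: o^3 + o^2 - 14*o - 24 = (o + 2)*(o^2 - o - 12) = (o - 4)*(o + 2)*(o + 3)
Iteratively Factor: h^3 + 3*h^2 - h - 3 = (h + 1)*(h^2 + 2*h - 3) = (h + 1)*(h + 3)*(h - 1)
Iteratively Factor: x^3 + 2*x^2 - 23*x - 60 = (x - 5)*(x^2 + 7*x + 12) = (x - 5)*(x + 4)*(x + 3)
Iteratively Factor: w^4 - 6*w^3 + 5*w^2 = (w)*(w^3 - 6*w^2 + 5*w) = w^2*(w^2 - 6*w + 5) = w^2*(w - 5)*(w - 1)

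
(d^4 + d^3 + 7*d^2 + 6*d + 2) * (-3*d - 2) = -3*d^5 - 5*d^4 - 23*d^3 - 32*d^2 - 18*d - 4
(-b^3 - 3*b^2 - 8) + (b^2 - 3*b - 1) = -b^3 - 2*b^2 - 3*b - 9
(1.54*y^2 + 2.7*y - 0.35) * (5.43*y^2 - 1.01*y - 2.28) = 8.3622*y^4 + 13.1056*y^3 - 8.1387*y^2 - 5.8025*y + 0.798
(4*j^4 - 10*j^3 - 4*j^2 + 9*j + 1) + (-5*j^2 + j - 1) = 4*j^4 - 10*j^3 - 9*j^2 + 10*j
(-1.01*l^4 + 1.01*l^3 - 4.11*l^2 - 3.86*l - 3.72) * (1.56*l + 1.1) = -1.5756*l^5 + 0.4646*l^4 - 5.3006*l^3 - 10.5426*l^2 - 10.0492*l - 4.092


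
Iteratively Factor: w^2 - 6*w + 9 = (w - 3)*(w - 3)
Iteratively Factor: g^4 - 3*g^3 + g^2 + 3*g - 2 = (g + 1)*(g^3 - 4*g^2 + 5*g - 2) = (g - 1)*(g + 1)*(g^2 - 3*g + 2) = (g - 2)*(g - 1)*(g + 1)*(g - 1)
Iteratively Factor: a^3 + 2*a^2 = (a)*(a^2 + 2*a) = a*(a + 2)*(a)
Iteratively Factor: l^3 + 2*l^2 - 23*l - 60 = (l + 4)*(l^2 - 2*l - 15) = (l - 5)*(l + 4)*(l + 3)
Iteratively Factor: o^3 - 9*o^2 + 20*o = (o - 5)*(o^2 - 4*o) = o*(o - 5)*(o - 4)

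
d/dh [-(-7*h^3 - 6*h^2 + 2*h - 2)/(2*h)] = 7*h + 3 - 1/h^2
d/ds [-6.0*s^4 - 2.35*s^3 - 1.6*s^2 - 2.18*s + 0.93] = -24.0*s^3 - 7.05*s^2 - 3.2*s - 2.18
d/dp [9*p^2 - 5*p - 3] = 18*p - 5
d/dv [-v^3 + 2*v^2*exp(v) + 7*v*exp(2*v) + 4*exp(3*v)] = 2*v^2*exp(v) - 3*v^2 + 14*v*exp(2*v) + 4*v*exp(v) + 12*exp(3*v) + 7*exp(2*v)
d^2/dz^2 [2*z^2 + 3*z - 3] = 4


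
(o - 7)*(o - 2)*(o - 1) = o^3 - 10*o^2 + 23*o - 14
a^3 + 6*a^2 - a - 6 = (a - 1)*(a + 1)*(a + 6)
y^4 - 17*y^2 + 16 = (y - 4)*(y - 1)*(y + 1)*(y + 4)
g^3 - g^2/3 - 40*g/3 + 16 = (g - 3)*(g - 4/3)*(g + 4)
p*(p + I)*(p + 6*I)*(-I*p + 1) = -I*p^4 + 8*p^3 + 13*I*p^2 - 6*p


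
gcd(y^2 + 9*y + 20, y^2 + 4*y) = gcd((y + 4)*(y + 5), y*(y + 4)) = y + 4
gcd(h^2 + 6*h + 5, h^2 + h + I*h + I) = h + 1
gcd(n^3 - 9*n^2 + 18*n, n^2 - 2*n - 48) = 1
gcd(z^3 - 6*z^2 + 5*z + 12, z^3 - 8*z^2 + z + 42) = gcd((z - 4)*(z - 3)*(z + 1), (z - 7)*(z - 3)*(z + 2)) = z - 3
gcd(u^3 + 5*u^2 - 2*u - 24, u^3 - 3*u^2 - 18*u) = u + 3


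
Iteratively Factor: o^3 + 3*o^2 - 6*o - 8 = (o - 2)*(o^2 + 5*o + 4) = (o - 2)*(o + 4)*(o + 1)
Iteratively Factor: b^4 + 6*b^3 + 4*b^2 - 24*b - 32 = (b + 4)*(b^3 + 2*b^2 - 4*b - 8) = (b - 2)*(b + 4)*(b^2 + 4*b + 4) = (b - 2)*(b + 2)*(b + 4)*(b + 2)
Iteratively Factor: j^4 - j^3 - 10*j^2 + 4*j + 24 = (j + 2)*(j^3 - 3*j^2 - 4*j + 12) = (j - 3)*(j + 2)*(j^2 - 4) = (j - 3)*(j - 2)*(j + 2)*(j + 2)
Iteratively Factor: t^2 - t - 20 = (t + 4)*(t - 5)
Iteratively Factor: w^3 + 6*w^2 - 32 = (w + 4)*(w^2 + 2*w - 8) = (w - 2)*(w + 4)*(w + 4)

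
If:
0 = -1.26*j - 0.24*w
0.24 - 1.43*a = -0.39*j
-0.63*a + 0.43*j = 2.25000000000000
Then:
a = 2.66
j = 9.12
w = -47.90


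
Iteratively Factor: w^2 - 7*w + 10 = (w - 5)*(w - 2)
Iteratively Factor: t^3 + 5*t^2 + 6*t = (t + 2)*(t^2 + 3*t) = t*(t + 2)*(t + 3)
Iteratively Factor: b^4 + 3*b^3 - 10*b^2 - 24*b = (b)*(b^3 + 3*b^2 - 10*b - 24) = b*(b - 3)*(b^2 + 6*b + 8) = b*(b - 3)*(b + 2)*(b + 4)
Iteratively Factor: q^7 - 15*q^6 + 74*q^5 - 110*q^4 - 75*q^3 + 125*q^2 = (q - 5)*(q^6 - 10*q^5 + 24*q^4 + 10*q^3 - 25*q^2) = q*(q - 5)*(q^5 - 10*q^4 + 24*q^3 + 10*q^2 - 25*q) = q*(q - 5)*(q + 1)*(q^4 - 11*q^3 + 35*q^2 - 25*q) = q*(q - 5)*(q - 1)*(q + 1)*(q^3 - 10*q^2 + 25*q) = q^2*(q - 5)*(q - 1)*(q + 1)*(q^2 - 10*q + 25) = q^2*(q - 5)^2*(q - 1)*(q + 1)*(q - 5)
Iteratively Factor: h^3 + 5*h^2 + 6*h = (h)*(h^2 + 5*h + 6) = h*(h + 3)*(h + 2)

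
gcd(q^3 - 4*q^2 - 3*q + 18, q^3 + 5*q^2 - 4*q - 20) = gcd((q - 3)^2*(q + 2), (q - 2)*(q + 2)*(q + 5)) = q + 2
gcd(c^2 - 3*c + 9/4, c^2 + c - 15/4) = c - 3/2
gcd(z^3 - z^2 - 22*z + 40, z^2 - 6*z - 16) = 1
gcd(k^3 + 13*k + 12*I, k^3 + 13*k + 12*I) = k^3 + 13*k + 12*I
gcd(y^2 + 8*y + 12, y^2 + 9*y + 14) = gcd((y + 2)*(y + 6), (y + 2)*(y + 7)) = y + 2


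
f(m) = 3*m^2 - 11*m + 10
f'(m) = 6*m - 11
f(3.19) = 5.44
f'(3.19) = 8.14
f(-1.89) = 41.51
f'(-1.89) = -22.34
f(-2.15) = 47.52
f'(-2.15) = -23.90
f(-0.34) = 14.09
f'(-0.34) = -13.04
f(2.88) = 3.20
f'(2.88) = 6.28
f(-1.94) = 42.63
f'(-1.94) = -22.64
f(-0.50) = 16.25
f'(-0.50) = -14.00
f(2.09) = 0.11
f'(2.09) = 1.54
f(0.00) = 10.00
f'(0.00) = -11.00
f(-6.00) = 184.00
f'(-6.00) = -47.00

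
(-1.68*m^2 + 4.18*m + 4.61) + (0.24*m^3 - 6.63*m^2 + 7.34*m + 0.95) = 0.24*m^3 - 8.31*m^2 + 11.52*m + 5.56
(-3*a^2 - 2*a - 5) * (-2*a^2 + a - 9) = 6*a^4 + a^3 + 35*a^2 + 13*a + 45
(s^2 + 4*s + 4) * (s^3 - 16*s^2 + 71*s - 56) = s^5 - 12*s^4 + 11*s^3 + 164*s^2 + 60*s - 224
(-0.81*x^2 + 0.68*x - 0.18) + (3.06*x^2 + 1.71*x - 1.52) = 2.25*x^2 + 2.39*x - 1.7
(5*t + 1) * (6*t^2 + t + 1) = 30*t^3 + 11*t^2 + 6*t + 1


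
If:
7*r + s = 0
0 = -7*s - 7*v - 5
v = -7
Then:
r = -44/49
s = 44/7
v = -7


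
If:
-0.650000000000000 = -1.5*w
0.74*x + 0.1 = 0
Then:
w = 0.43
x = -0.14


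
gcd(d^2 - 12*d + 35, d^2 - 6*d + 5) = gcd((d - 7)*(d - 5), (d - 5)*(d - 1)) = d - 5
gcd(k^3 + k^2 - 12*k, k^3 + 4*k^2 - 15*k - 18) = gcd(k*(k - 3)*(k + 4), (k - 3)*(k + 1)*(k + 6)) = k - 3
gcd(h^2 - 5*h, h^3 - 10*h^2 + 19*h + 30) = h - 5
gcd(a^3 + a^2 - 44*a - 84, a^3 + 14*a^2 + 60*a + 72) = a^2 + 8*a + 12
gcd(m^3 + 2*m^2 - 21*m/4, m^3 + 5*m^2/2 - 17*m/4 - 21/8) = m^2 + 2*m - 21/4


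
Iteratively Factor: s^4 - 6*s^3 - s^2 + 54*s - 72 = (s - 4)*(s^3 - 2*s^2 - 9*s + 18) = (s - 4)*(s - 2)*(s^2 - 9) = (s - 4)*(s - 2)*(s + 3)*(s - 3)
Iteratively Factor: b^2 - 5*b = (b - 5)*(b)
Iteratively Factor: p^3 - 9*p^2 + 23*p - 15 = (p - 3)*(p^2 - 6*p + 5) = (p - 5)*(p - 3)*(p - 1)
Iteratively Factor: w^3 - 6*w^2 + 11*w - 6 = (w - 3)*(w^2 - 3*w + 2) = (w - 3)*(w - 2)*(w - 1)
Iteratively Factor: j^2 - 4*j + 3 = (j - 3)*(j - 1)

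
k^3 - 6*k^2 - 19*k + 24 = (k - 8)*(k - 1)*(k + 3)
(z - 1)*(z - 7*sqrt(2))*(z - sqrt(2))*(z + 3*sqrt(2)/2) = z^4 - 13*sqrt(2)*z^3/2 - z^3 - 10*z^2 + 13*sqrt(2)*z^2/2 + 10*z + 21*sqrt(2)*z - 21*sqrt(2)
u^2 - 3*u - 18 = (u - 6)*(u + 3)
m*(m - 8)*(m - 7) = m^3 - 15*m^2 + 56*m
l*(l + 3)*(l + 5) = l^3 + 8*l^2 + 15*l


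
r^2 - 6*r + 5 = (r - 5)*(r - 1)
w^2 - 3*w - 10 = (w - 5)*(w + 2)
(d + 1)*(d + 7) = d^2 + 8*d + 7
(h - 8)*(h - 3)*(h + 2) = h^3 - 9*h^2 + 2*h + 48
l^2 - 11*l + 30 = (l - 6)*(l - 5)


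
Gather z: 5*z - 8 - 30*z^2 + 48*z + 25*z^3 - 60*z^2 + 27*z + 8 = 25*z^3 - 90*z^2 + 80*z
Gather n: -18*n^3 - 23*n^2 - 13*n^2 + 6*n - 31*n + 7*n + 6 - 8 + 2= -18*n^3 - 36*n^2 - 18*n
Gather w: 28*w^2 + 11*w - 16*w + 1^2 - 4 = 28*w^2 - 5*w - 3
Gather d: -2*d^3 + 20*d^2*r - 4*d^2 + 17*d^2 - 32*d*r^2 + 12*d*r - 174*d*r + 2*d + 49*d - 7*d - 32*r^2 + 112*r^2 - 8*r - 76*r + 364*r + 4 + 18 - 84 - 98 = -2*d^3 + d^2*(20*r + 13) + d*(-32*r^2 - 162*r + 44) + 80*r^2 + 280*r - 160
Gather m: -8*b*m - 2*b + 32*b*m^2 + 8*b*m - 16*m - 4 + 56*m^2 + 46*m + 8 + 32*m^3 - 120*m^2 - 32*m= -2*b + 32*m^3 + m^2*(32*b - 64) - 2*m + 4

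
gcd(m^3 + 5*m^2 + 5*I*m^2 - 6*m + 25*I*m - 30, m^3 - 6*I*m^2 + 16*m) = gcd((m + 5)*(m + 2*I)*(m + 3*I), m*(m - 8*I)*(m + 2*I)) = m + 2*I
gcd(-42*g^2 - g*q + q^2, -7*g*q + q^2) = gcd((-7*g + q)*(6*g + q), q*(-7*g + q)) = -7*g + q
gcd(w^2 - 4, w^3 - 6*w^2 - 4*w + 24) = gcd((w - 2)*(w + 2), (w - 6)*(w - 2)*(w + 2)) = w^2 - 4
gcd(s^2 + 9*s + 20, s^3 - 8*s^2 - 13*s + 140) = s + 4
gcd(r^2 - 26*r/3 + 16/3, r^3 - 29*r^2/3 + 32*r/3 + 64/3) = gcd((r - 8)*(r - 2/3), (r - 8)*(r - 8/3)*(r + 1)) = r - 8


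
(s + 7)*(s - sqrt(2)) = s^2 - sqrt(2)*s + 7*s - 7*sqrt(2)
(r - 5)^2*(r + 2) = r^3 - 8*r^2 + 5*r + 50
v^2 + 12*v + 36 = (v + 6)^2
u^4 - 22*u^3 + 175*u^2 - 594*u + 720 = (u - 8)*(u - 6)*(u - 5)*(u - 3)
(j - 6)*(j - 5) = j^2 - 11*j + 30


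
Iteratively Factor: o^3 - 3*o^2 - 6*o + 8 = (o - 4)*(o^2 + o - 2) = (o - 4)*(o + 2)*(o - 1)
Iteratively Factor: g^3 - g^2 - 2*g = (g + 1)*(g^2 - 2*g) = g*(g + 1)*(g - 2)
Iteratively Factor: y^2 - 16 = (y + 4)*(y - 4)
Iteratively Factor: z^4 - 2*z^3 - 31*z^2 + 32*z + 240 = (z - 5)*(z^3 + 3*z^2 - 16*z - 48) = (z - 5)*(z - 4)*(z^2 + 7*z + 12) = (z - 5)*(z - 4)*(z + 4)*(z + 3)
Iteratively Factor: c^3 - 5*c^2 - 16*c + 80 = (c - 5)*(c^2 - 16) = (c - 5)*(c - 4)*(c + 4)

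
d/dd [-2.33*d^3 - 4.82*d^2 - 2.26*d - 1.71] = -6.99*d^2 - 9.64*d - 2.26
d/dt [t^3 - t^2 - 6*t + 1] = 3*t^2 - 2*t - 6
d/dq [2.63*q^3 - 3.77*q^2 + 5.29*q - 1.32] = 7.89*q^2 - 7.54*q + 5.29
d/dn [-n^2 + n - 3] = 1 - 2*n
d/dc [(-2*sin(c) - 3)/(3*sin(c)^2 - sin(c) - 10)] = (6*sin(c)^2 + 18*sin(c) + 17)*cos(c)/(-3*sin(c)^2 + sin(c) + 10)^2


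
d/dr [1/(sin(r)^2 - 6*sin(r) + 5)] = 2*(3 - sin(r))*cos(r)/(sin(r)^2 - 6*sin(r) + 5)^2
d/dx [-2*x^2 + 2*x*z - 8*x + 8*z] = -4*x + 2*z - 8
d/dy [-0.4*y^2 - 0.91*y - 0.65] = -0.8*y - 0.91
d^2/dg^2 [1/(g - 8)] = 2/(g - 8)^3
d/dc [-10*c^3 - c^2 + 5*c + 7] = -30*c^2 - 2*c + 5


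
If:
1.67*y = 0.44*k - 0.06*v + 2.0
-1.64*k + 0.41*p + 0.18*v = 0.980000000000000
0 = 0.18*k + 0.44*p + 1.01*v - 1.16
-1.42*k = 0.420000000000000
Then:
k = -0.30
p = 0.84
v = 0.84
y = 1.09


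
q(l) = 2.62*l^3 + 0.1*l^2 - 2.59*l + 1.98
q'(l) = 7.86*l^2 + 0.2*l - 2.59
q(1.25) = 4.02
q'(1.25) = 9.94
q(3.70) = 126.48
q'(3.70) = 105.75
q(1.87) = 14.62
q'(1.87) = 25.27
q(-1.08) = 1.59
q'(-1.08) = 6.36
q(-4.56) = -232.56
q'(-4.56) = 159.94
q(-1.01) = 2.00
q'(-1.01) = 5.23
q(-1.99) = -13.12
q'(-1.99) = 28.14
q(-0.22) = 2.53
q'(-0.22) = -2.25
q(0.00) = 1.98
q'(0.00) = -2.59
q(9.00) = 1896.75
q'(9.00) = 635.87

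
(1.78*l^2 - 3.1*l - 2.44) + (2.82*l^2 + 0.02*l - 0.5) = 4.6*l^2 - 3.08*l - 2.94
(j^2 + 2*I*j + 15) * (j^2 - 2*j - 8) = j^4 - 2*j^3 + 2*I*j^3 + 7*j^2 - 4*I*j^2 - 30*j - 16*I*j - 120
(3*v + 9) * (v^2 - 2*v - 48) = 3*v^3 + 3*v^2 - 162*v - 432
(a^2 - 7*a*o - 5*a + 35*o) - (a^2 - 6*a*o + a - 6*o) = -a*o - 6*a + 41*o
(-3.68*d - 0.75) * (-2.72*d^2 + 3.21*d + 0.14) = 10.0096*d^3 - 9.7728*d^2 - 2.9227*d - 0.105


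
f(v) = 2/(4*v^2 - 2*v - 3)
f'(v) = 2*(2 - 8*v)/(4*v^2 - 2*v - 3)^2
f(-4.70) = 0.02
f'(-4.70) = 0.01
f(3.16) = 0.07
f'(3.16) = -0.05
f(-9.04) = 0.01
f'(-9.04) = 0.00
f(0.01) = -0.66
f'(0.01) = 0.42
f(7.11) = 0.01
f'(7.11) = -0.00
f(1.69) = 0.40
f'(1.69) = -0.91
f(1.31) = 1.61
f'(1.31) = -10.95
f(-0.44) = -1.49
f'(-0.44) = 6.10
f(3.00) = 0.07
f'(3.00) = -0.06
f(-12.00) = 0.00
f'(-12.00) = 0.00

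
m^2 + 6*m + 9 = (m + 3)^2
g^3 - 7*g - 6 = (g - 3)*(g + 1)*(g + 2)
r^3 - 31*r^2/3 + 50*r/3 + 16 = (r - 8)*(r - 3)*(r + 2/3)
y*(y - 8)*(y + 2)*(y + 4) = y^4 - 2*y^3 - 40*y^2 - 64*y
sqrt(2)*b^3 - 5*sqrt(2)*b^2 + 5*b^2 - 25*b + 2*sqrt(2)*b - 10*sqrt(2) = (b - 5)*(b + 2*sqrt(2))*(sqrt(2)*b + 1)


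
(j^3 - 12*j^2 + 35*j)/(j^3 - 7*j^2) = (j - 5)/j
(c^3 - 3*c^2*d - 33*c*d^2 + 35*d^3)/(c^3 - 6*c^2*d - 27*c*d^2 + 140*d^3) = (c - d)/(c - 4*d)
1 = 1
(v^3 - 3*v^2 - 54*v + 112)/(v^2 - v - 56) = v - 2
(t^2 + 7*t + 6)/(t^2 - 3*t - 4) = (t + 6)/(t - 4)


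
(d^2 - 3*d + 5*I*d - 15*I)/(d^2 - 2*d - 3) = (d + 5*I)/(d + 1)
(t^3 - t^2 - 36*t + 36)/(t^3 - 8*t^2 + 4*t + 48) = (t^2 + 5*t - 6)/(t^2 - 2*t - 8)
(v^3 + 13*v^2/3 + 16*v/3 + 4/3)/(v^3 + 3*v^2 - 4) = (v + 1/3)/(v - 1)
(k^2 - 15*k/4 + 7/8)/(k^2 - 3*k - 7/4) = (4*k - 1)/(2*(2*k + 1))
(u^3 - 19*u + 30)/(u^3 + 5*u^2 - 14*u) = (u^2 + 2*u - 15)/(u*(u + 7))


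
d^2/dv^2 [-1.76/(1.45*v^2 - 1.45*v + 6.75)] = (7.4008*v^2 - 7.4008*v - 1.76*(2.9*v - 1.45)*(5.8*v - 2.9) + 34.452)/(1.45*v^2 - 1.45*v + 6.75)^3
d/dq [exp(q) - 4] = exp(q)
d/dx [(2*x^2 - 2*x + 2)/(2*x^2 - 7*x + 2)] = 10*(1 - x^2)/(4*x^4 - 28*x^3 + 57*x^2 - 28*x + 4)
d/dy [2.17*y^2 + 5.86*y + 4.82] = 4.34*y + 5.86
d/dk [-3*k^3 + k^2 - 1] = k*(2 - 9*k)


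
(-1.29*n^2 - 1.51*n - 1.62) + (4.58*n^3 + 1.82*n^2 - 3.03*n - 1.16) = 4.58*n^3 + 0.53*n^2 - 4.54*n - 2.78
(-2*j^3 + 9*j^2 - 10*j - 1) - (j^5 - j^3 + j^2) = -j^5 - j^3 + 8*j^2 - 10*j - 1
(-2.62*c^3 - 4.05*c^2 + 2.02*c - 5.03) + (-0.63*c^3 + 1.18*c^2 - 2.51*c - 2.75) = -3.25*c^3 - 2.87*c^2 - 0.49*c - 7.78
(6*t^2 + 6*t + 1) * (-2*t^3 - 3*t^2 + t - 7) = -12*t^5 - 30*t^4 - 14*t^3 - 39*t^2 - 41*t - 7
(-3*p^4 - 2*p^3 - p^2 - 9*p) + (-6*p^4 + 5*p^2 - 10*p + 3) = -9*p^4 - 2*p^3 + 4*p^2 - 19*p + 3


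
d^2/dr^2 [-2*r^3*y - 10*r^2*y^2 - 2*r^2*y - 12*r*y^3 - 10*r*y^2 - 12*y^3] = 4*y*(-3*r - 5*y - 1)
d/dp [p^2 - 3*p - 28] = 2*p - 3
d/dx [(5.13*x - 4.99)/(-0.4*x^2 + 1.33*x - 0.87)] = (2.052*x^2 - 3.992*x + 2.1736)/(0.16*x^4 - 1.064*x^3 + 2.4649*x^2 - 2.3142*x + 0.7569)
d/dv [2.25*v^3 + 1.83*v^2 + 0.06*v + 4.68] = 6.75*v^2 + 3.66*v + 0.06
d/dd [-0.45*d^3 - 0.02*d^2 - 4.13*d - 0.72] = -1.35*d^2 - 0.04*d - 4.13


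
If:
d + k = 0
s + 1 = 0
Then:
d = -k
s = -1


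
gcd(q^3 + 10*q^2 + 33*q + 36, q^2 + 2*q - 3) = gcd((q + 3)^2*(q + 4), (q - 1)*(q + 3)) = q + 3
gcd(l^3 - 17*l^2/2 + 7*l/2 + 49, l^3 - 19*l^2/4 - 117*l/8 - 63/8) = l - 7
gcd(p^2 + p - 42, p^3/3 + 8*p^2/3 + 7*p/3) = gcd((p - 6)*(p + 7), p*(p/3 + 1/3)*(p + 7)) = p + 7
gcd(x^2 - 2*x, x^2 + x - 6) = x - 2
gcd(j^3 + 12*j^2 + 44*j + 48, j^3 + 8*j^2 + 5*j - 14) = j + 2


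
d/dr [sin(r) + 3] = cos(r)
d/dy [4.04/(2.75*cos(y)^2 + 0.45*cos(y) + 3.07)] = (22.22*cos(y) + 1.818)*sin(y)/(2.75*cos(y)^2 + 0.45*cos(y) + 3.07)^2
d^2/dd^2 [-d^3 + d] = -6*d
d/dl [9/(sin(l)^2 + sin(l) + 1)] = -9*(2*sin(l) + 1)*cos(l)/(sin(l)^2 + sin(l) + 1)^2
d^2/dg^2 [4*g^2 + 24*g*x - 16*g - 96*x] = 8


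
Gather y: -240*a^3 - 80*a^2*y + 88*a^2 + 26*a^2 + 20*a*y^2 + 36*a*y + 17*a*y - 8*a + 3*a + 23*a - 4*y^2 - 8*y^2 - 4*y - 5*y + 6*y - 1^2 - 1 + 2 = -240*a^3 + 114*a^2 + 18*a + y^2*(20*a - 12) + y*(-80*a^2 + 53*a - 3)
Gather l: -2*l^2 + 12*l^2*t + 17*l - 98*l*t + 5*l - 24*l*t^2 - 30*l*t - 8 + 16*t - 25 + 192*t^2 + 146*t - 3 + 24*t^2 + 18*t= l^2*(12*t - 2) + l*(-24*t^2 - 128*t + 22) + 216*t^2 + 180*t - 36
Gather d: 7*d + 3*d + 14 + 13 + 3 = 10*d + 30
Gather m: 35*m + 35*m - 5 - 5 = 70*m - 10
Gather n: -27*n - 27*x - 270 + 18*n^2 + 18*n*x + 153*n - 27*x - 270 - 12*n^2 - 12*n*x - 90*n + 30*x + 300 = 6*n^2 + n*(6*x + 36) - 24*x - 240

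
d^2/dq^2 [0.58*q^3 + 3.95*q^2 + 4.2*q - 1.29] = 3.48*q + 7.9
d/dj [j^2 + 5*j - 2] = 2*j + 5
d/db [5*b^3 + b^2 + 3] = b*(15*b + 2)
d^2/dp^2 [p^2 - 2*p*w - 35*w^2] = 2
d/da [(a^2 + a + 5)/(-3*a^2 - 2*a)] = (a^2 + 30*a + 10)/(a^2*(9*a^2 + 12*a + 4))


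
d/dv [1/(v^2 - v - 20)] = (1 - 2*v)/(-v^2 + v + 20)^2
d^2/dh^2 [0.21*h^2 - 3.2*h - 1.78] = 0.420000000000000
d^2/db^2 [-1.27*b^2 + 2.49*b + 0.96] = -2.54000000000000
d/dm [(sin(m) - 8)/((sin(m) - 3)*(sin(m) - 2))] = (16*sin(m) + cos(m)^2 - 35)*cos(m)/((sin(m) - 3)^2*(sin(m) - 2)^2)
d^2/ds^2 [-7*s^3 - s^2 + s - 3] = -42*s - 2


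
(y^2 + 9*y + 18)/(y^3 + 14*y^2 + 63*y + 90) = 1/(y + 5)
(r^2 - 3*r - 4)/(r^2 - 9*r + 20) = (r + 1)/(r - 5)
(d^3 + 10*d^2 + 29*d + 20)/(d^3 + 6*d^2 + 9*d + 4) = (d + 5)/(d + 1)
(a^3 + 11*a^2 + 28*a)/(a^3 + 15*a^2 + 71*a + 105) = a*(a + 4)/(a^2 + 8*a + 15)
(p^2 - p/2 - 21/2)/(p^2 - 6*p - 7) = (-2*p^2 + p + 21)/(2*(-p^2 + 6*p + 7))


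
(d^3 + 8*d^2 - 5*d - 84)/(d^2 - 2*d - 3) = (d^2 + 11*d + 28)/(d + 1)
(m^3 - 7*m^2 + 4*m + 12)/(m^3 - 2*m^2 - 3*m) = (m^2 - 8*m + 12)/(m*(m - 3))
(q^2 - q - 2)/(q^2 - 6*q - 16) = (-q^2 + q + 2)/(-q^2 + 6*q + 16)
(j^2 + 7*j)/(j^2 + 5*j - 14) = j/(j - 2)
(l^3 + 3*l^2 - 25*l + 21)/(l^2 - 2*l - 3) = (l^2 + 6*l - 7)/(l + 1)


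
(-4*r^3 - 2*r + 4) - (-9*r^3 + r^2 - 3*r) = 5*r^3 - r^2 + r + 4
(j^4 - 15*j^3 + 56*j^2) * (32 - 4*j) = -4*j^5 + 92*j^4 - 704*j^3 + 1792*j^2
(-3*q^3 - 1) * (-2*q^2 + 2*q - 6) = 6*q^5 - 6*q^4 + 18*q^3 + 2*q^2 - 2*q + 6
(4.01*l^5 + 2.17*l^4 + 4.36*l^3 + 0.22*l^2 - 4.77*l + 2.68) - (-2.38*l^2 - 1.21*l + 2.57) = 4.01*l^5 + 2.17*l^4 + 4.36*l^3 + 2.6*l^2 - 3.56*l + 0.11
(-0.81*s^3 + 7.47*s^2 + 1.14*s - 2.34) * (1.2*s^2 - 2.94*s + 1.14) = -0.972*s^5 + 11.3454*s^4 - 21.5172*s^3 + 2.3562*s^2 + 8.1792*s - 2.6676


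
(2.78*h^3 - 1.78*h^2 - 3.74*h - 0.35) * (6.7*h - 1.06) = 18.626*h^4 - 14.8728*h^3 - 23.1712*h^2 + 1.6194*h + 0.371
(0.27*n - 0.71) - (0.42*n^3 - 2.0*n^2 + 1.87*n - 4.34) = -0.42*n^3 + 2.0*n^2 - 1.6*n + 3.63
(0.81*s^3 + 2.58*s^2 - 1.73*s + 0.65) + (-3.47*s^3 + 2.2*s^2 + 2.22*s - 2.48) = -2.66*s^3 + 4.78*s^2 + 0.49*s - 1.83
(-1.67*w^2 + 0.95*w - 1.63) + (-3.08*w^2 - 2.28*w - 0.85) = -4.75*w^2 - 1.33*w - 2.48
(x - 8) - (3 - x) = 2*x - 11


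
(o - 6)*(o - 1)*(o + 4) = o^3 - 3*o^2 - 22*o + 24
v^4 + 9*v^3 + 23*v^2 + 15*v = v*(v + 1)*(v + 3)*(v + 5)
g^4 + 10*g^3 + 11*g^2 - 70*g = g*(g - 2)*(g + 5)*(g + 7)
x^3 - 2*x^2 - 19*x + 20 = (x - 5)*(x - 1)*(x + 4)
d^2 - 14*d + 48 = (d - 8)*(d - 6)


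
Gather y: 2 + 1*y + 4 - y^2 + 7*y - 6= -y^2 + 8*y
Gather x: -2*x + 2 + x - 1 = 1 - x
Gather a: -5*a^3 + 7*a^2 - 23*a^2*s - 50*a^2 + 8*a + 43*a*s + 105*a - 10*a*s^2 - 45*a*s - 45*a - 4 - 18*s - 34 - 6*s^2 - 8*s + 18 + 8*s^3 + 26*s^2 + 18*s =-5*a^3 + a^2*(-23*s - 43) + a*(-10*s^2 - 2*s + 68) + 8*s^3 + 20*s^2 - 8*s - 20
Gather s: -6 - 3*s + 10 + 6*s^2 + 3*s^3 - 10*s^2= 3*s^3 - 4*s^2 - 3*s + 4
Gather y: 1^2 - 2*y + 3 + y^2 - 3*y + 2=y^2 - 5*y + 6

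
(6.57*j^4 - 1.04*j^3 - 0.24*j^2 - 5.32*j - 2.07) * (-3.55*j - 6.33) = -23.3235*j^5 - 37.8961*j^4 + 7.4352*j^3 + 20.4052*j^2 + 41.0241*j + 13.1031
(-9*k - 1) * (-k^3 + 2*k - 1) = 9*k^4 + k^3 - 18*k^2 + 7*k + 1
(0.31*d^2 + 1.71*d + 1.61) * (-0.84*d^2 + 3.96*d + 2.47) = -0.2604*d^4 - 0.2088*d^3 + 6.1849*d^2 + 10.5993*d + 3.9767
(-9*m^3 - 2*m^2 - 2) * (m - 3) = -9*m^4 + 25*m^3 + 6*m^2 - 2*m + 6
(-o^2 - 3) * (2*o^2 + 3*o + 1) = -2*o^4 - 3*o^3 - 7*o^2 - 9*o - 3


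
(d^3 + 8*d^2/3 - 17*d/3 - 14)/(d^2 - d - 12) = (3*d^2 - d - 14)/(3*(d - 4))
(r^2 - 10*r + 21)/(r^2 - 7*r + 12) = (r - 7)/(r - 4)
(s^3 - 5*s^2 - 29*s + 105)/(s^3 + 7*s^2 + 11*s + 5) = (s^2 - 10*s + 21)/(s^2 + 2*s + 1)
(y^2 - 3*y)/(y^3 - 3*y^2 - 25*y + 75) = y/(y^2 - 25)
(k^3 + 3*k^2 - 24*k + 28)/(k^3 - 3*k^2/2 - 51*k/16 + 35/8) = 16*(k^2 + 5*k - 14)/(16*k^2 + 8*k - 35)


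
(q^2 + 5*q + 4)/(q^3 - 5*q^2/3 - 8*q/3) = 3*(q + 4)/(q*(3*q - 8))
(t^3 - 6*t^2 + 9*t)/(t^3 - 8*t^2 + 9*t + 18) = t*(t - 3)/(t^2 - 5*t - 6)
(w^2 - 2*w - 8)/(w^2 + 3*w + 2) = (w - 4)/(w + 1)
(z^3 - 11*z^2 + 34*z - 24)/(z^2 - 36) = (z^2 - 5*z + 4)/(z + 6)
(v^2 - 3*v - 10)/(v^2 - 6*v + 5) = (v + 2)/(v - 1)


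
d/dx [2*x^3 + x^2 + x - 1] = 6*x^2 + 2*x + 1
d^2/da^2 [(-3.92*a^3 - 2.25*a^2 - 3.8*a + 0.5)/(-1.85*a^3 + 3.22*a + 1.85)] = (5.6843418860808e-14*a^7 + 15.40125*a^6 + 218.14164*a^5 + 220.8789*a^4 + 234.370206*a^3 + 314.04564*a^2 + 70.2297*a - 40.24035)/(6.331625*a^9 - 33.06135*a^7 - 18.994875*a^6 + 57.54462*a^5 + 66.1227*a^4 - 14.391373*a^3 - 57.54462*a^2 - 33.06135*a - 6.331625)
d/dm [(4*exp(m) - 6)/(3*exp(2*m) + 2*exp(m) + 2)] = (-12*exp(2*m) + 36*exp(m) + 20)*exp(m)/(9*exp(4*m) + 12*exp(3*m) + 16*exp(2*m) + 8*exp(m) + 4)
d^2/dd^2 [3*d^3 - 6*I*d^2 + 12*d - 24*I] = 18*d - 12*I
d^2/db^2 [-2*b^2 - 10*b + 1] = -4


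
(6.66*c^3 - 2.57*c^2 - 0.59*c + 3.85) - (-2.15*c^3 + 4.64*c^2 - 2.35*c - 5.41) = 8.81*c^3 - 7.21*c^2 + 1.76*c + 9.26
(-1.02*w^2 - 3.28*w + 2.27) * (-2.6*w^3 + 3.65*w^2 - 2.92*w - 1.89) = 2.652*w^5 + 4.805*w^4 - 14.8956*w^3 + 19.7909*w^2 - 0.429200000000001*w - 4.2903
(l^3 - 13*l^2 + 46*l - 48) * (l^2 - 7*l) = l^5 - 20*l^4 + 137*l^3 - 370*l^2 + 336*l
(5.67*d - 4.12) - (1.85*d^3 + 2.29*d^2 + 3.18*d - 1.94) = -1.85*d^3 - 2.29*d^2 + 2.49*d - 2.18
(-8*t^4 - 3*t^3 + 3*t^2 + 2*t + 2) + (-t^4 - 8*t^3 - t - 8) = -9*t^4 - 11*t^3 + 3*t^2 + t - 6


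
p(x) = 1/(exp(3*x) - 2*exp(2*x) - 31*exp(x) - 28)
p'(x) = (-3*exp(3*x) + 4*exp(2*x) + 31*exp(x))/(exp(3*x) - 2*exp(2*x) - 31*exp(x) - 28)^2 = (-3*exp(2*x) + 4*exp(x) + 31)*exp(x)/(-exp(3*x) + 2*exp(2*x) + 31*exp(x) + 28)^2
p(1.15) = -0.01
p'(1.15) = 0.00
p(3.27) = 0.00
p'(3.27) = -0.00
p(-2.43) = -0.03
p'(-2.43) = 0.00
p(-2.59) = -0.03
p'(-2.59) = 0.00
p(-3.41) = -0.03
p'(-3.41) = 0.00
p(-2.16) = -0.03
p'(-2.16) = 0.00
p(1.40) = -0.01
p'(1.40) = -0.00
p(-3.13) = -0.03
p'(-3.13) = 0.00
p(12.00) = 0.00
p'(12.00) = 0.00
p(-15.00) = -0.04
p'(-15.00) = 0.00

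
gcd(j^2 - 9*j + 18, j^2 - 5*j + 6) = j - 3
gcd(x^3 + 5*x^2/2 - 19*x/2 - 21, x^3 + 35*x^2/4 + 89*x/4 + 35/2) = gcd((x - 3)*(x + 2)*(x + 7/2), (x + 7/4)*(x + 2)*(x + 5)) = x + 2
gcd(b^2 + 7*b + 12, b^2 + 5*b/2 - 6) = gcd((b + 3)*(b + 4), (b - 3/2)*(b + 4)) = b + 4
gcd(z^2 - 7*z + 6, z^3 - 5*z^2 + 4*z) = z - 1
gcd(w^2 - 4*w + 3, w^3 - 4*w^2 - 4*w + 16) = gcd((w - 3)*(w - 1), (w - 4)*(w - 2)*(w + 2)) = 1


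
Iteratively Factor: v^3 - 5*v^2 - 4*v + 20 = (v + 2)*(v^2 - 7*v + 10) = (v - 2)*(v + 2)*(v - 5)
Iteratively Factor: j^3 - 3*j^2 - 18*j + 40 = (j + 4)*(j^2 - 7*j + 10) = (j - 2)*(j + 4)*(j - 5)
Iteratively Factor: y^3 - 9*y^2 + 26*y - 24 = (y - 2)*(y^2 - 7*y + 12) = (y - 4)*(y - 2)*(y - 3)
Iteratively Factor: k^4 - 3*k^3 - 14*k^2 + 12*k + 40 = (k + 2)*(k^3 - 5*k^2 - 4*k + 20) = (k + 2)^2*(k^2 - 7*k + 10) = (k - 2)*(k + 2)^2*(k - 5)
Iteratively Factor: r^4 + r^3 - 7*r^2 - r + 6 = (r + 1)*(r^3 - 7*r + 6) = (r - 1)*(r + 1)*(r^2 + r - 6) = (r - 1)*(r + 1)*(r + 3)*(r - 2)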